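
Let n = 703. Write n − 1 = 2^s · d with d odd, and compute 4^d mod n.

703 − 1 = 702 = 2^1 · 351, so d = 351.
4^1 ≡ 4 (mod 703)
4^2 ≡ 4^2 = 16 ≡ 16 (mod 703)
4^4 ≡ 16^2 = 256 ≡ 256 (mod 703)
4^8 ≡ 256^2 = 65536 ≡ 157 (mod 703)
4^16 ≡ 157^2 = 24649 ≡ 44 (mod 703)
4^32 ≡ 44^2 = 1936 ≡ 530 (mod 703)
4^64 ≡ 530^2 = 280900 ≡ 403 (mod 703)
4^128 ≡ 403^2 = 162409 ≡ 16 (mod 703)
4^256 ≡ 16^2 = 256 ≡ 256 (mod 703)
351 = 256 + 64 + 16 + 8 + 4 + 2 + 1 in binary powers of 2.
So 4^351 ≡ 256 · 403 · 44 · 157 · 256 · 16 · 4 ≡ 628 (mod 703).
Squaring chain: 628; never reaches −1, so base 4 is a Miller–Rabin witness that 703 is composite.

628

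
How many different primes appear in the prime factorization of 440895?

6

440895 = 3 · 146965
146965 = 5 · 29393
29393 = 7 · 4199
4199 = 13 · 323
323 = 17 · 19
440895 = 3 · 5 · 7 · 13 · 17 · 19, which has 6 distinct prime factors.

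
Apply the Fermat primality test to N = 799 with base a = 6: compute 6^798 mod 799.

6^1 ≡ 6 (mod 799)
6^2 ≡ 6^2 = 36 ≡ 36 (mod 799)
6^4 ≡ 36^2 = 1296 ≡ 497 (mod 799)
6^8 ≡ 497^2 = 247009 ≡ 118 (mod 799)
6^16 ≡ 118^2 = 13924 ≡ 341 (mod 799)
6^32 ≡ 341^2 = 116281 ≡ 426 (mod 799)
6^64 ≡ 426^2 = 181476 ≡ 103 (mod 799)
6^128 ≡ 103^2 = 10609 ≡ 222 (mod 799)
6^256 ≡ 222^2 = 49284 ≡ 545 (mod 799)
6^512 ≡ 545^2 = 297025 ≡ 596 (mod 799)
798 = 512 + 256 + 16 + 8 + 4 + 2 in binary powers of 2.
So 6^798 ≡ 596 · 545 · 341 · 118 · 497 · 36 ≡ 247 (mod 799).
Since 247 ≠ 1, base 6 is a Fermat witness: 799 is composite.

247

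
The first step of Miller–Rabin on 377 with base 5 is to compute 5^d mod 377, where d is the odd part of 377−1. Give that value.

377 − 1 = 376 = 2^3 · 47, so d = 47.
5^1 ≡ 5 (mod 377)
5^2 ≡ 5^2 = 25 ≡ 25 (mod 377)
5^4 ≡ 25^2 = 625 ≡ 248 (mod 377)
5^8 ≡ 248^2 = 61504 ≡ 53 (mod 377)
5^16 ≡ 53^2 = 2809 ≡ 170 (mod 377)
5^32 ≡ 170^2 = 28900 ≡ 248 (mod 377)
47 = 32 + 8 + 4 + 2 + 1 in binary powers of 2.
So 5^47 ≡ 248 · 53 · 248 · 25 · 5 ≡ 138 (mod 377).
Squaring chain: 138 → 194 → 313; never reaches −1, so base 5 is a Miller–Rabin witness that 377 is composite.

138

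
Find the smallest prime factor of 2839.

17

2839 is odd.
Digit sum 22, not divisible by 3.
Ends in 9: not divisible by 5.
7: 2839 = 7·405 + 4
11: 2839 = 11·258 + 1
13: 2839 = 13·218 + 5
17: 2839 = 17·167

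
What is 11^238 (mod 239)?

1

11^1 ≡ 11 (mod 239)
11^2 ≡ 11^2 = 121 ≡ 121 (mod 239)
11^4 ≡ 121^2 = 14641 ≡ 62 (mod 239)
11^8 ≡ 62^2 = 3844 ≡ 20 (mod 239)
11^16 ≡ 20^2 = 400 ≡ 161 (mod 239)
11^32 ≡ 161^2 = 25921 ≡ 109 (mod 239)
11^64 ≡ 109^2 = 11881 ≡ 170 (mod 239)
11^128 ≡ 170^2 = 28900 ≡ 220 (mod 239)
238 = 128 + 64 + 32 + 8 + 4 + 2 in binary powers of 2.
So 11^238 ≡ 220 · 170 · 109 · 20 · 62 · 121 ≡ 1 (mod 239).
Since the result is 1, base 11 gives no evidence that 239 is composite.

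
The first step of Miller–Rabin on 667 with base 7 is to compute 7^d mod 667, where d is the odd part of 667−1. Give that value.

667 − 1 = 666 = 2^1 · 333, so d = 333.
7^1 ≡ 7 (mod 667)
7^2 ≡ 7^2 = 49 ≡ 49 (mod 667)
7^4 ≡ 49^2 = 2401 ≡ 400 (mod 667)
7^8 ≡ 400^2 = 160000 ≡ 587 (mod 667)
7^16 ≡ 587^2 = 344569 ≡ 397 (mod 667)
7^32 ≡ 397^2 = 157609 ≡ 197 (mod 667)
7^64 ≡ 197^2 = 38809 ≡ 123 (mod 667)
7^128 ≡ 123^2 = 15129 ≡ 455 (mod 667)
7^256 ≡ 455^2 = 207025 ≡ 255 (mod 667)
333 = 256 + 64 + 8 + 4 + 1 in binary powers of 2.
So 7^333 ≡ 255 · 123 · 587 · 400 · 7 ≡ 458 (mod 667).
Squaring chain: 458; never reaches −1, so base 7 is a Miller–Rabin witness that 667 is composite.

458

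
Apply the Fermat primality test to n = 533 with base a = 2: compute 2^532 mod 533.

406

2^1 ≡ 2 (mod 533)
2^2 ≡ 2^2 = 4 ≡ 4 (mod 533)
2^4 ≡ 4^2 = 16 ≡ 16 (mod 533)
2^8 ≡ 16^2 = 256 ≡ 256 (mod 533)
2^16 ≡ 256^2 = 65536 ≡ 510 (mod 533)
2^32 ≡ 510^2 = 260100 ≡ 529 (mod 533)
2^64 ≡ 529^2 = 279841 ≡ 16 (mod 533)
2^128 ≡ 16^2 = 256 ≡ 256 (mod 533)
2^256 ≡ 256^2 = 65536 ≡ 510 (mod 533)
2^512 ≡ 510^2 = 260100 ≡ 529 (mod 533)
532 = 512 + 16 + 4 in binary powers of 2.
So 2^532 ≡ 529 · 510 · 16 ≡ 406 (mod 533).
Since 406 ≠ 1, base 2 is a Fermat witness: 533 is composite.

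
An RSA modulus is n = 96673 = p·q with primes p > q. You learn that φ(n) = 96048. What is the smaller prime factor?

277

φ(n) = (p−1)(q−1) = n − (p+q) + 1, so p + q = 96673 − 96048 + 1 = 626.
p and q are the roots of t² − 626t + 96673 = 0.
Discriminant: 626² − 4·96673 = 391876 − 386692 = 5184; √5184 = 72.
q = (626 − 72)/2 = 277, p = (626 + 72)/2 = 349.
Check: 277 · 349 = 96673.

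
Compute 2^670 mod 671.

353

2^1 ≡ 2 (mod 671)
2^2 ≡ 2^2 = 4 ≡ 4 (mod 671)
2^4 ≡ 4^2 = 16 ≡ 16 (mod 671)
2^8 ≡ 16^2 = 256 ≡ 256 (mod 671)
2^16 ≡ 256^2 = 65536 ≡ 449 (mod 671)
2^32 ≡ 449^2 = 201601 ≡ 301 (mod 671)
2^64 ≡ 301^2 = 90601 ≡ 16 (mod 671)
2^128 ≡ 16^2 = 256 ≡ 256 (mod 671)
2^256 ≡ 256^2 = 65536 ≡ 449 (mod 671)
2^512 ≡ 449^2 = 201601 ≡ 301 (mod 671)
670 = 512 + 128 + 16 + 8 + 4 + 2 in binary powers of 2.
So 2^670 ≡ 301 · 256 · 449 · 256 · 16 · 4 ≡ 353 (mod 671).
Since 353 ≠ 1, base 2 is a Fermat witness: 671 is composite.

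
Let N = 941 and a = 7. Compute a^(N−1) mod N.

1

7^1 ≡ 7 (mod 941)
7^2 ≡ 7^2 = 49 ≡ 49 (mod 941)
7^4 ≡ 49^2 = 2401 ≡ 519 (mod 941)
7^8 ≡ 519^2 = 269361 ≡ 235 (mod 941)
7^16 ≡ 235^2 = 55225 ≡ 647 (mod 941)
7^32 ≡ 647^2 = 418609 ≡ 805 (mod 941)
7^64 ≡ 805^2 = 648025 ≡ 617 (mod 941)
7^128 ≡ 617^2 = 380689 ≡ 525 (mod 941)
7^256 ≡ 525^2 = 275625 ≡ 853 (mod 941)
7^512 ≡ 853^2 = 727609 ≡ 216 (mod 941)
940 = 512 + 256 + 128 + 32 + 8 + 4 in binary powers of 2.
So 7^940 ≡ 216 · 853 · 525 · 805 · 235 · 519 ≡ 1 (mod 941).
Since the result is 1, base 7 gives no evidence that 941 is composite.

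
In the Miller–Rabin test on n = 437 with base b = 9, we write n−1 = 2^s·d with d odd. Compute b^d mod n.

294

437 − 1 = 436 = 2^2 · 109, so d = 109.
9^1 ≡ 9 (mod 437)
9^2 ≡ 9^2 = 81 ≡ 81 (mod 437)
9^4 ≡ 81^2 = 6561 ≡ 6 (mod 437)
9^8 ≡ 6^2 = 36 ≡ 36 (mod 437)
9^16 ≡ 36^2 = 1296 ≡ 422 (mod 437)
9^32 ≡ 422^2 = 178084 ≡ 225 (mod 437)
9^64 ≡ 225^2 = 50625 ≡ 370 (mod 437)
109 = 64 + 32 + 8 + 4 + 1 in binary powers of 2.
So 9^109 ≡ 370 · 225 · 36 · 6 · 9 ≡ 294 (mod 437).
Squaring chain: 294 → 347; never reaches −1, so base 9 is a Miller–Rabin witness that 437 is composite.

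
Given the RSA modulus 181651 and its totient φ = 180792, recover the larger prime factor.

φ(n) = (p−1)(q−1) = n − (p+q) + 1, so p + q = 181651 − 180792 + 1 = 860.
p and q are the roots of t² − 860t + 181651 = 0.
Discriminant: 860² − 4·181651 = 739600 − 726604 = 12996; √12996 = 114.
q = (860 − 114)/2 = 373, p = (860 + 114)/2 = 487.
Check: 373 · 487 = 181651.

487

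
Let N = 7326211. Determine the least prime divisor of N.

43

7326211 is odd.
Digit sum 22, not divisible by 3.
Ends in 1: not divisible by 5.
7: 7326211 = 7·1046601 + 4
11: 7326211 = 11·666019 + 2
13: 7326211 = 13·563554 + 9
17: 7326211 = 17·430953 + 10
19: 7326211 = 19·385590 + 1
23: 7326211 = 23·318530 + 21
29: 7326211 = 29·252627 + 28
31: 7326211 = 31·236329 + 12
37: 7326211 = 37·198005 + 26
41: 7326211 = 41·178688 + 3
43: 7326211 = 43·170377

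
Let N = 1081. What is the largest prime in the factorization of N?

1081 = 23 · 47
47 is prime.
So 1081 = 23 · 47; the largest prime factor is 47.

47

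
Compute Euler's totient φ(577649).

552960

Factor: 577649 = 41 · 73 · 193.
φ(577649) = (41−1) · (73−1) · (193−1) = 40 · 72 · 192 = 552960.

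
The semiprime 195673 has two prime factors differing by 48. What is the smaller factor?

419

Since p = q + 48, we have 195673 = q(q + 48), so q² + 48q − 195673 = 0.
Discriminant: 48² + 4·195673 = 2304 + 782692 = 784996; √784996 = 886.
q = (−48 + 886)/2 = 419, and p = q + 48 = 467.
Check: 419 · 467 = 195673.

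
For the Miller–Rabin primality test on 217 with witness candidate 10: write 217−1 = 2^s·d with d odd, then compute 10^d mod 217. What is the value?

217 − 1 = 216 = 2^3 · 27, so d = 27.
10^1 ≡ 10 (mod 217)
10^2 ≡ 10^2 = 100 ≡ 100 (mod 217)
10^4 ≡ 100^2 = 10000 ≡ 18 (mod 217)
10^8 ≡ 18^2 = 324 ≡ 107 (mod 217)
10^16 ≡ 107^2 = 11449 ≡ 165 (mod 217)
27 = 16 + 8 + 2 + 1 in binary powers of 2.
So 10^27 ≡ 165 · 107 · 100 · 10 ≡ 97 (mod 217).
Squaring chain: 97 → 78 → 8; never reaches −1, so base 10 is a Miller–Rabin witness that 217 is composite.

97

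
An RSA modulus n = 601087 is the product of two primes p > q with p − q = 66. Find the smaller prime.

743

Since p = q + 66, we have 601087 = q(q + 66), so q² + 66q − 601087 = 0.
Discriminant: 66² + 4·601087 = 4356 + 2404348 = 2408704; √2408704 = 1552.
q = (−66 + 1552)/2 = 743, and p = q + 66 = 809.
Check: 743 · 809 = 601087.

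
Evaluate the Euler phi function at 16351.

Factor: 16351 = 83 · 197.
φ(16351) = (83−1) · (197−1) = 82 · 196 = 16072.

16072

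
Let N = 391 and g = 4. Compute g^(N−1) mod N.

4^1 ≡ 4 (mod 391)
4^2 ≡ 4^2 = 16 ≡ 16 (mod 391)
4^4 ≡ 16^2 = 256 ≡ 256 (mod 391)
4^8 ≡ 256^2 = 65536 ≡ 239 (mod 391)
4^16 ≡ 239^2 = 57121 ≡ 35 (mod 391)
4^32 ≡ 35^2 = 1225 ≡ 52 (mod 391)
4^64 ≡ 52^2 = 2704 ≡ 358 (mod 391)
4^128 ≡ 358^2 = 128164 ≡ 307 (mod 391)
4^256 ≡ 307^2 = 94249 ≡ 18 (mod 391)
390 = 256 + 128 + 4 + 2 in binary powers of 2.
So 4^390 ≡ 18 · 307 · 256 · 16 ≡ 288 (mod 391).
Since 288 ≠ 1, base 4 is a Fermat witness: 391 is composite.

288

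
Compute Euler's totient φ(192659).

181440

Factor: 192659 = 37 · 41 · 127.
φ(192659) = (37−1) · (41−1) · (127−1) = 36 · 40 · 126 = 181440.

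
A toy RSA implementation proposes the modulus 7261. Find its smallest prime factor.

7261 is odd.
Digit sum 16, not divisible by 3.
Ends in 1: not divisible by 5.
7: 7261 = 7·1037 + 2
11: 7261 = 11·660 + 1
13: 7261 = 13·558 + 7
17: 7261 = 17·427 + 2
19: 7261 = 19·382 + 3
23: 7261 = 23·315 + 16
29: 7261 = 29·250 + 11
31: 7261 = 31·234 + 7
37: 7261 = 37·196 + 9
41: 7261 = 41·177 + 4
43: 7261 = 43·168 + 37
47: 7261 = 47·154 + 23
53: 7261 = 53·137

53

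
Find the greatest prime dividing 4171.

4171 = 43 · 97
97 is prime.
So 4171 = 43 · 97; the largest prime factor is 97.

97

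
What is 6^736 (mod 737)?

6^1 ≡ 6 (mod 737)
6^2 ≡ 6^2 = 36 ≡ 36 (mod 737)
6^4 ≡ 36^2 = 1296 ≡ 559 (mod 737)
6^8 ≡ 559^2 = 312481 ≡ 730 (mod 737)
6^16 ≡ 730^2 = 532900 ≡ 49 (mod 737)
6^32 ≡ 49^2 = 2401 ≡ 190 (mod 737)
6^64 ≡ 190^2 = 36100 ≡ 724 (mod 737)
6^128 ≡ 724^2 = 524176 ≡ 169 (mod 737)
6^256 ≡ 169^2 = 28561 ≡ 555 (mod 737)
6^512 ≡ 555^2 = 308025 ≡ 696 (mod 737)
736 = 512 + 128 + 64 + 32 in binary powers of 2.
So 6^736 ≡ 696 · 169 · 724 · 190 ≡ 16 (mod 737).
Since 16 ≠ 1, base 6 is a Fermat witness: 737 is composite.

16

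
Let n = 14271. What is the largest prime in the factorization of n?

14271 = 3 · 4757
4757 = 67 · 71
71 is prime.
So 14271 = 3 · 67 · 71; the largest prime factor is 71.

71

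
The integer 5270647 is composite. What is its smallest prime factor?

59

5270647 is odd.
Digit sum 31, not divisible by 3.
Ends in 7: not divisible by 5.
7: 5270647 = 7·752949 + 4
11: 5270647 = 11·479149 + 8
13: 5270647 = 13·405434 + 5
17: 5270647 = 17·310038 + 1
19: 5270647 = 19·277402 + 9
23: 5270647 = 23·229158 + 13
29: 5270647 = 29·181746 + 13
31: 5270647 = 31·170020 + 27
37: 5270647 = 37·142449 + 34
41: 5270647 = 41·128552 + 15
43: 5270647 = 43·122573 + 8
47: 5270647 = 47·112141 + 20
53: 5270647 = 53·99446 + 9
59: 5270647 = 59·89333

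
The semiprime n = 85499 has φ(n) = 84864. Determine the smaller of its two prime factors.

φ(n) = (p−1)(q−1) = n − (p+q) + 1, so p + q = 85499 − 84864 + 1 = 636.
p and q are the roots of t² − 636t + 85499 = 0.
Discriminant: 636² − 4·85499 = 404496 − 341996 = 62500; √62500 = 250.
q = (636 − 250)/2 = 193, p = (636 + 250)/2 = 443.
Check: 193 · 443 = 85499.

193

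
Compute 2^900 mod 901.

2^1 ≡ 2 (mod 901)
2^2 ≡ 2^2 = 4 ≡ 4 (mod 901)
2^4 ≡ 4^2 = 16 ≡ 16 (mod 901)
2^8 ≡ 16^2 = 256 ≡ 256 (mod 901)
2^16 ≡ 256^2 = 65536 ≡ 664 (mod 901)
2^32 ≡ 664^2 = 440896 ≡ 307 (mod 901)
2^64 ≡ 307^2 = 94249 ≡ 545 (mod 901)
2^128 ≡ 545^2 = 297025 ≡ 596 (mod 901)
2^256 ≡ 596^2 = 355216 ≡ 222 (mod 901)
2^512 ≡ 222^2 = 49284 ≡ 630 (mod 901)
900 = 512 + 256 + 128 + 4 in binary powers of 2.
So 2^900 ≡ 630 · 222 · 596 · 16 ≡ 611 (mod 901).
Since 611 ≠ 1, base 2 is a Fermat witness: 901 is composite.

611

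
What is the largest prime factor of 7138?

7138 = 2 · 3569
3569 = 43 · 83
83 is prime.
So 7138 = 2 · 43 · 83; the largest prime factor is 83.

83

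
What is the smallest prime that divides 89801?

89801 is odd.
Digit sum 26, not divisible by 3.
Ends in 1: not divisible by 5.
7: 89801 = 7·12828 + 5
11: 89801 = 11·8163 + 8
13: 89801 = 13·6907 + 10
17: 89801 = 17·5282 + 7
19: 89801 = 19·4726 + 7
23: 89801 = 23·3904 + 9
29: 89801 = 29·3096 + 17
31: 89801 = 31·2896 + 25
37: 89801 = 37·2427 + 2
41: 89801 = 41·2190 + 11
43: 89801 = 43·2088 + 17
47: 89801 = 47·1910 + 31
53: 89801 = 53·1694 + 19
59: 89801 = 59·1522 + 3
61: 89801 = 61·1472 + 9
67: 89801 = 67·1340 + 21
71: 89801 = 71·1264 + 57
73: 89801 = 73·1230 + 11
79: 89801 = 79·1136 + 57
83: 89801 = 83·1081 + 78
89: 89801 = 89·1009

89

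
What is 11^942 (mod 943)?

453

11^1 ≡ 11 (mod 943)
11^2 ≡ 11^2 = 121 ≡ 121 (mod 943)
11^4 ≡ 121^2 = 14641 ≡ 496 (mod 943)
11^8 ≡ 496^2 = 246016 ≡ 836 (mod 943)
11^16 ≡ 836^2 = 698896 ≡ 133 (mod 943)
11^32 ≡ 133^2 = 17689 ≡ 715 (mod 943)
11^64 ≡ 715^2 = 511225 ≡ 119 (mod 943)
11^128 ≡ 119^2 = 14161 ≡ 16 (mod 943)
11^256 ≡ 16^2 = 256 ≡ 256 (mod 943)
11^512 ≡ 256^2 = 65536 ≡ 469 (mod 943)
942 = 512 + 256 + 128 + 32 + 8 + 4 + 2 in binary powers of 2.
So 11^942 ≡ 469 · 256 · 16 · 715 · 836 · 496 · 121 ≡ 453 (mod 943).
Since 453 ≠ 1, base 11 is a Fermat witness: 943 is composite.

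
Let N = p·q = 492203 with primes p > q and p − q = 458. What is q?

Since p = q + 458, we have 492203 = q(q + 458), so q² + 458q − 492203 = 0.
Discriminant: 458² + 4·492203 = 209764 + 1968812 = 2178576; √2178576 = 1476.
q = (−458 + 1476)/2 = 509, and p = q + 458 = 967.
Check: 509 · 967 = 492203.

509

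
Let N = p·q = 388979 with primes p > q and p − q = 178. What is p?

719

Since p = q + 178, we have 388979 = q(q + 178), so q² + 178q − 388979 = 0.
Discriminant: 178² + 4·388979 = 31684 + 1555916 = 1587600; √1587600 = 1260.
q = (−178 + 1260)/2 = 541, and p = q + 178 = 719.
Check: 541 · 719 = 388979.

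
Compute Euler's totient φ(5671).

Factor: 5671 = 53 · 107.
φ(5671) = (53−1) · (107−1) = 52 · 106 = 5512.

5512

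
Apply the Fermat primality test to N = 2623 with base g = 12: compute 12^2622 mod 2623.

790

12^1 ≡ 12 (mod 2623)
12^2 ≡ 12^2 = 144 ≡ 144 (mod 2623)
12^4 ≡ 144^2 = 20736 ≡ 2375 (mod 2623)
12^8 ≡ 2375^2 = 5640625 ≡ 1175 (mod 2623)
12^16 ≡ 1175^2 = 1380625 ≡ 927 (mod 2623)
12^32 ≡ 927^2 = 859329 ≡ 1608 (mod 2623)
12^64 ≡ 1608^2 = 2585664 ≡ 2009 (mod 2623)
12^128 ≡ 2009^2 = 4036081 ≡ 1907 (mod 2623)
12^256 ≡ 1907^2 = 3636649 ≡ 1171 (mod 2623)
12^512 ≡ 1171^2 = 1371241 ≡ 2035 (mod 2623)
12^1024 ≡ 2035^2 = 4141225 ≡ 2131 (mod 2623)
12^2048 ≡ 2131^2 = 4541161 ≡ 748 (mod 2623)
2622 = 2048 + 512 + 32 + 16 + 8 + 4 + 2 in binary powers of 2.
So 12^2622 ≡ 748 · 2035 · 1608 · 927 · 1175 · 2375 · 144 ≡ 790 (mod 2623).
Since 790 ≠ 1, base 12 is a Fermat witness: 2623 is composite.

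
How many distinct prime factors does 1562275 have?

5

1562275 = 5^2 · 62491
62491 = 11 · 5681
5681 = 13 · 437
437 = 19 · 23
1562275 = 5^2 · 11 · 13 · 19 · 23, which has 5 distinct prime factors.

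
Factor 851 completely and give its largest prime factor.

37

851 = 23 · 37
37 is prime.
So 851 = 23 · 37; the largest prime factor is 37.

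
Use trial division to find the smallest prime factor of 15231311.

15231311 is odd.
Digit sum 17, not divisible by 3.
Ends in 1: not divisible by 5.
7: 15231311 = 7·2175901 + 4
11: 15231311 = 11·1384664 + 7
13: 15231311 = 13·1171639 + 4
17: 15231311 = 17·895959 + 8
19: 15231311 = 19·801647 + 18
23: 15231311 = 23·662230 + 21
29: 15231311 = 29·525217 + 18
31: 15231311 = 31·491332 + 19
37: 15231311 = 37·411657 + 2
41: 15231311 = 41·371495 + 16
43: 15231311 = 43·354216 + 23
47: 15231311 = 47·324070 + 21
53: 15231311 = 53·287383 + 12
59: 15231311 = 59·258157 + 48
61: 15231311 = 61·249693 + 38
67: 15231311 = 67·227333

67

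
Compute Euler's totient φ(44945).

Factor: 44945 = 5 · 89 · 101.
φ(44945) = (5−1) · (89−1) · (101−1) = 4 · 88 · 100 = 35200.

35200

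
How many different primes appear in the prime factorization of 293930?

293930 = 2 · 146965
146965 = 5 · 29393
29393 = 7 · 4199
4199 = 13 · 323
323 = 17 · 19
293930 = 2 · 5 · 7 · 13 · 17 · 19, which has 6 distinct prime factors.

6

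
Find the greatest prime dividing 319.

319 = 11 · 29
29 is prime.
So 319 = 11 · 29; the largest prime factor is 29.

29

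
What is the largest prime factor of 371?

53

371 = 7 · 53
53 is prime.
So 371 = 7 · 53; the largest prime factor is 53.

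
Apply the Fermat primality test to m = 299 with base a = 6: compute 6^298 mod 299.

121

6^1 ≡ 6 (mod 299)
6^2 ≡ 6^2 = 36 ≡ 36 (mod 299)
6^4 ≡ 36^2 = 1296 ≡ 100 (mod 299)
6^8 ≡ 100^2 = 10000 ≡ 133 (mod 299)
6^16 ≡ 133^2 = 17689 ≡ 48 (mod 299)
6^32 ≡ 48^2 = 2304 ≡ 211 (mod 299)
6^64 ≡ 211^2 = 44521 ≡ 269 (mod 299)
6^128 ≡ 269^2 = 72361 ≡ 3 (mod 299)
6^256 ≡ 3^2 = 9 ≡ 9 (mod 299)
298 = 256 + 32 + 8 + 2 in binary powers of 2.
So 6^298 ≡ 9 · 211 · 133 · 36 ≡ 121 (mod 299).
Since 121 ≠ 1, base 6 is a Fermat witness: 299 is composite.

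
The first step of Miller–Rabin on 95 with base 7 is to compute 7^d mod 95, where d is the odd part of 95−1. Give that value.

95 − 1 = 94 = 2^1 · 47, so d = 47.
7^1 ≡ 7 (mod 95)
7^2 ≡ 7^2 = 49 ≡ 49 (mod 95)
7^4 ≡ 49^2 = 2401 ≡ 26 (mod 95)
7^8 ≡ 26^2 = 676 ≡ 11 (mod 95)
7^16 ≡ 11^2 = 121 ≡ 26 (mod 95)
7^32 ≡ 26^2 = 676 ≡ 11 (mod 95)
47 = 32 + 8 + 4 + 2 + 1 in binary powers of 2.
So 7^47 ≡ 11 · 11 · 26 · 49 · 7 ≡ 68 (mod 95).
Squaring chain: 68; never reaches −1, so base 7 is a Miller–Rabin witness that 95 is composite.

68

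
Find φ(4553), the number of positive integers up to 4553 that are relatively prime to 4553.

4368

Factor: 4553 = 29 · 157.
φ(4553) = (29−1) · (157−1) = 28 · 156 = 4368.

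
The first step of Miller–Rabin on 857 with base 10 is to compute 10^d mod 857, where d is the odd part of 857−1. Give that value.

857 − 1 = 856 = 2^3 · 107, so d = 107.
10^1 ≡ 10 (mod 857)
10^2 ≡ 10^2 = 100 ≡ 100 (mod 857)
10^4 ≡ 100^2 = 10000 ≡ 573 (mod 857)
10^8 ≡ 573^2 = 328329 ≡ 98 (mod 857)
10^16 ≡ 98^2 = 9604 ≡ 177 (mod 857)
10^32 ≡ 177^2 = 31329 ≡ 477 (mod 857)
10^64 ≡ 477^2 = 227529 ≡ 424 (mod 857)
107 = 64 + 32 + 8 + 2 + 1 in binary powers of 2.
So 10^107 ≡ 424 · 477 · 98 · 100 · 10 ≡ 506 (mod 857).
Squaring chain: 506 → 650 → 856; reaches −1, so base 10 does not prove 857 composite.

506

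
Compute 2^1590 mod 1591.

471

2^1 ≡ 2 (mod 1591)
2^2 ≡ 2^2 = 4 ≡ 4 (mod 1591)
2^4 ≡ 4^2 = 16 ≡ 16 (mod 1591)
2^8 ≡ 16^2 = 256 ≡ 256 (mod 1591)
2^16 ≡ 256^2 = 65536 ≡ 305 (mod 1591)
2^32 ≡ 305^2 = 93025 ≡ 747 (mod 1591)
2^64 ≡ 747^2 = 558009 ≡ 1159 (mod 1591)
2^128 ≡ 1159^2 = 1343281 ≡ 477 (mod 1591)
2^256 ≡ 477^2 = 227529 ≡ 16 (mod 1591)
2^512 ≡ 16^2 = 256 ≡ 256 (mod 1591)
2^1024 ≡ 256^2 = 65536 ≡ 305 (mod 1591)
1590 = 1024 + 512 + 32 + 16 + 4 + 2 in binary powers of 2.
So 2^1590 ≡ 305 · 256 · 747 · 305 · 16 · 4 ≡ 471 (mod 1591).
Since 471 ≠ 1, base 2 is a Fermat witness: 1591 is composite.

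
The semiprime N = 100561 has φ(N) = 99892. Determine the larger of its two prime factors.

443

φ(n) = (p−1)(q−1) = n − (p+q) + 1, so p + q = 100561 − 99892 + 1 = 670.
p and q are the roots of t² − 670t + 100561 = 0.
Discriminant: 670² − 4·100561 = 448900 − 402244 = 46656; √46656 = 216.
q = (670 − 216)/2 = 227, p = (670 + 216)/2 = 443.
Check: 227 · 443 = 100561.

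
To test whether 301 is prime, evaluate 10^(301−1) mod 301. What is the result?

10^1 ≡ 10 (mod 301)
10^2 ≡ 10^2 = 100 ≡ 100 (mod 301)
10^4 ≡ 100^2 = 10000 ≡ 67 (mod 301)
10^8 ≡ 67^2 = 4489 ≡ 275 (mod 301)
10^16 ≡ 275^2 = 75625 ≡ 74 (mod 301)
10^32 ≡ 74^2 = 5476 ≡ 58 (mod 301)
10^64 ≡ 58^2 = 3364 ≡ 53 (mod 301)
10^128 ≡ 53^2 = 2809 ≡ 100 (mod 301)
10^256 ≡ 100^2 = 10000 ≡ 67 (mod 301)
300 = 256 + 32 + 8 + 4 in binary powers of 2.
So 10^300 ≡ 67 · 58 · 275 · 67 ≡ 78 (mod 301).
Since 78 ≠ 1, base 10 is a Fermat witness: 301 is composite.

78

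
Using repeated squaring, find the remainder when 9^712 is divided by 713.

289

9^1 ≡ 9 (mod 713)
9^2 ≡ 9^2 = 81 ≡ 81 (mod 713)
9^4 ≡ 81^2 = 6561 ≡ 144 (mod 713)
9^8 ≡ 144^2 = 20736 ≡ 59 (mod 713)
9^16 ≡ 59^2 = 3481 ≡ 629 (mod 713)
9^32 ≡ 629^2 = 395641 ≡ 639 (mod 713)
9^64 ≡ 639^2 = 408321 ≡ 485 (mod 713)
9^128 ≡ 485^2 = 235225 ≡ 648 (mod 713)
9^256 ≡ 648^2 = 419904 ≡ 660 (mod 713)
9^512 ≡ 660^2 = 435600 ≡ 670 (mod 713)
712 = 512 + 128 + 64 + 8 in binary powers of 2.
So 9^712 ≡ 670 · 648 · 485 · 59 ≡ 289 (mod 713).
Since 289 ≠ 1, base 9 is a Fermat witness: 713 is composite.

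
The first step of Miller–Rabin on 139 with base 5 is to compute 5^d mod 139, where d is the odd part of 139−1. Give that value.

1

139 − 1 = 138 = 2^1 · 69, so d = 69.
5^1 ≡ 5 (mod 139)
5^2 ≡ 5^2 = 25 ≡ 25 (mod 139)
5^4 ≡ 25^2 = 625 ≡ 69 (mod 139)
5^8 ≡ 69^2 = 4761 ≡ 35 (mod 139)
5^16 ≡ 35^2 = 1225 ≡ 113 (mod 139)
5^32 ≡ 113^2 = 12769 ≡ 120 (mod 139)
5^64 ≡ 120^2 = 14400 ≡ 83 (mod 139)
69 = 64 + 4 + 1 in binary powers of 2.
So 5^69 ≡ 83 · 69 · 5 ≡ 1 (mod 139).
Since 5^d ≡ 1 (mod 139), base 5 does not prove 139 composite.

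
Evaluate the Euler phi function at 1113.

624

Factor: 1113 = 3 · 7 · 53.
φ(1113) = (3−1) · (7−1) · (53−1) = 2 · 6 · 52 = 624.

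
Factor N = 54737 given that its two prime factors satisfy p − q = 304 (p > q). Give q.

Since p = q + 304, we have 54737 = q(q + 304), so q² + 304q − 54737 = 0.
Discriminant: 304² + 4·54737 = 92416 + 218948 = 311364; √311364 = 558.
q = (−304 + 558)/2 = 127, and p = q + 304 = 431.
Check: 127 · 431 = 54737.

127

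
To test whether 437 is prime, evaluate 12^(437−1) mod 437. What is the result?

292

12^1 ≡ 12 (mod 437)
12^2 ≡ 12^2 = 144 ≡ 144 (mod 437)
12^4 ≡ 144^2 = 20736 ≡ 197 (mod 437)
12^8 ≡ 197^2 = 38809 ≡ 353 (mod 437)
12^16 ≡ 353^2 = 124609 ≡ 64 (mod 437)
12^32 ≡ 64^2 = 4096 ≡ 163 (mod 437)
12^64 ≡ 163^2 = 26569 ≡ 349 (mod 437)
12^128 ≡ 349^2 = 121801 ≡ 315 (mod 437)
12^256 ≡ 315^2 = 99225 ≡ 26 (mod 437)
436 = 256 + 128 + 32 + 16 + 4 in binary powers of 2.
So 12^436 ≡ 26 · 315 · 163 · 64 · 197 ≡ 292 (mod 437).
Since 292 ≠ 1, base 12 is a Fermat witness: 437 is composite.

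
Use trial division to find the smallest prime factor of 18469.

11

18469 is odd.
Digit sum 28, not divisible by 3.
Ends in 9: not divisible by 5.
7: 18469 = 7·2638 + 3
11: 18469 = 11·1679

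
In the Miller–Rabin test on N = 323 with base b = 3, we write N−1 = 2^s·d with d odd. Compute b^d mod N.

323 − 1 = 322 = 2^1 · 161, so d = 161.
3^1 ≡ 3 (mod 323)
3^2 ≡ 3^2 = 9 ≡ 9 (mod 323)
3^4 ≡ 9^2 = 81 ≡ 81 (mod 323)
3^8 ≡ 81^2 = 6561 ≡ 101 (mod 323)
3^16 ≡ 101^2 = 10201 ≡ 188 (mod 323)
3^32 ≡ 188^2 = 35344 ≡ 137 (mod 323)
3^64 ≡ 137^2 = 18769 ≡ 35 (mod 323)
3^128 ≡ 35^2 = 1225 ≡ 256 (mod 323)
161 = 128 + 32 + 1 in binary powers of 2.
So 3^161 ≡ 256 · 137 · 3 ≡ 241 (mod 323).
Squaring chain: 241; never reaches −1, so base 3 is a Miller–Rabin witness that 323 is composite.

241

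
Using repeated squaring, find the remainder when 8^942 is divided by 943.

679

8^1 ≡ 8 (mod 943)
8^2 ≡ 8^2 = 64 ≡ 64 (mod 943)
8^4 ≡ 64^2 = 4096 ≡ 324 (mod 943)
8^8 ≡ 324^2 = 104976 ≡ 303 (mod 943)
8^16 ≡ 303^2 = 91809 ≡ 338 (mod 943)
8^32 ≡ 338^2 = 114244 ≡ 141 (mod 943)
8^64 ≡ 141^2 = 19881 ≡ 78 (mod 943)
8^128 ≡ 78^2 = 6084 ≡ 426 (mod 943)
8^256 ≡ 426^2 = 181476 ≡ 420 (mod 943)
8^512 ≡ 420^2 = 176400 ≡ 59 (mod 943)
942 = 512 + 256 + 128 + 32 + 8 + 4 + 2 in binary powers of 2.
So 8^942 ≡ 59 · 420 · 426 · 141 · 303 · 324 · 64 ≡ 679 (mod 943).
Since 679 ≠ 1, base 8 is a Fermat witness: 943 is composite.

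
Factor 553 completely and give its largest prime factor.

79

553 = 7 · 79
79 is prime.
So 553 = 7 · 79; the largest prime factor is 79.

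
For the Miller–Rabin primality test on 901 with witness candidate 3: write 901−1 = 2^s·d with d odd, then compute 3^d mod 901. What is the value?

734

901 − 1 = 900 = 2^2 · 225, so d = 225.
3^1 ≡ 3 (mod 901)
3^2 ≡ 3^2 = 9 ≡ 9 (mod 901)
3^4 ≡ 9^2 = 81 ≡ 81 (mod 901)
3^8 ≡ 81^2 = 6561 ≡ 254 (mod 901)
3^16 ≡ 254^2 = 64516 ≡ 545 (mod 901)
3^32 ≡ 545^2 = 297025 ≡ 596 (mod 901)
3^64 ≡ 596^2 = 355216 ≡ 222 (mod 901)
3^128 ≡ 222^2 = 49284 ≡ 630 (mod 901)
225 = 128 + 64 + 32 + 1 in binary powers of 2.
So 3^225 ≡ 630 · 222 · 596 · 3 ≡ 734 (mod 901).
Squaring chain: 734 → 859; never reaches −1, so base 3 is a Miller–Rabin witness that 901 is composite.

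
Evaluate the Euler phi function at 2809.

Factor: 2809 = 53^2.
φ(2809) = 53^1·(53−1) = 2756.

2756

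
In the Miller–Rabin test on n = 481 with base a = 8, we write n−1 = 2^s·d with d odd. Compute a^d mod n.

481 − 1 = 480 = 2^5 · 15, so d = 15.
8^1 ≡ 8 (mod 481)
8^2 ≡ 8^2 = 64 ≡ 64 (mod 481)
8^4 ≡ 64^2 = 4096 ≡ 248 (mod 481)
8^8 ≡ 248^2 = 61504 ≡ 417 (mod 481)
15 = 8 + 4 + 2 + 1 in binary powers of 2.
So 8^15 ≡ 417 · 248 · 64 · 8 ≡ 31 (mod 481).
Squaring chain: 31 → 480 → 1 → 1 → 1; reaches −1, so base 8 does not prove 481 composite.

31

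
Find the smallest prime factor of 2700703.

67

2700703 is odd.
Digit sum 19, not divisible by 3.
Ends in 3: not divisible by 5.
7: 2700703 = 7·385814 + 5
11: 2700703 = 11·245518 + 5
13: 2700703 = 13·207746 + 5
17: 2700703 = 17·158864 + 15
19: 2700703 = 19·142142 + 5
23: 2700703 = 23·117421 + 20
29: 2700703 = 29·93127 + 20
31: 2700703 = 31·87119 + 14
37: 2700703 = 37·72991 + 36
41: 2700703 = 41·65870 + 33
43: 2700703 = 43·62807 + 2
47: 2700703 = 47·57461 + 36
53: 2700703 = 53·50956 + 35
59: 2700703 = 59·45774 + 37
61: 2700703 = 61·44273 + 50
67: 2700703 = 67·40309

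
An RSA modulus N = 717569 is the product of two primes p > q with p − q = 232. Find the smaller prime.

Since p = q + 232, we have 717569 = q(q + 232), so q² + 232q − 717569 = 0.
Discriminant: 232² + 4·717569 = 53824 + 2870276 = 2924100; √2924100 = 1710.
q = (−232 + 1710)/2 = 739, and p = q + 232 = 971.
Check: 739 · 971 = 717569.

739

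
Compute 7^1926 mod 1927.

7^1 ≡ 7 (mod 1927)
7^2 ≡ 7^2 = 49 ≡ 49 (mod 1927)
7^4 ≡ 49^2 = 2401 ≡ 474 (mod 1927)
7^8 ≡ 474^2 = 224676 ≡ 1144 (mod 1927)
7^16 ≡ 1144^2 = 1308736 ≡ 303 (mod 1927)
7^32 ≡ 303^2 = 91809 ≡ 1240 (mod 1927)
7^64 ≡ 1240^2 = 1537600 ≡ 1781 (mod 1927)
7^128 ≡ 1781^2 = 3171961 ≡ 119 (mod 1927)
7^256 ≡ 119^2 = 14161 ≡ 672 (mod 1927)
7^512 ≡ 672^2 = 451584 ≡ 666 (mod 1927)
7^1024 ≡ 666^2 = 443556 ≡ 346 (mod 1927)
1926 = 1024 + 512 + 256 + 128 + 4 + 2 in binary powers of 2.
So 7^1926 ≡ 346 · 666 · 672 · 119 · 474 · 49 ≡ 758 (mod 1927).
Since 758 ≠ 1, base 7 is a Fermat witness: 1927 is composite.

758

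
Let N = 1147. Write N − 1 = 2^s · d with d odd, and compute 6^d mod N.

154

1147 − 1 = 1146 = 2^1 · 573, so d = 573.
6^1 ≡ 6 (mod 1147)
6^2 ≡ 6^2 = 36 ≡ 36 (mod 1147)
6^4 ≡ 36^2 = 1296 ≡ 149 (mod 1147)
6^8 ≡ 149^2 = 22201 ≡ 408 (mod 1147)
6^16 ≡ 408^2 = 166464 ≡ 149 (mod 1147)
6^32 ≡ 149^2 = 22201 ≡ 408 (mod 1147)
6^64 ≡ 408^2 = 166464 ≡ 149 (mod 1147)
6^128 ≡ 149^2 = 22201 ≡ 408 (mod 1147)
6^256 ≡ 408^2 = 166464 ≡ 149 (mod 1147)
6^512 ≡ 149^2 = 22201 ≡ 408 (mod 1147)
573 = 512 + 32 + 16 + 8 + 4 + 1 in binary powers of 2.
So 6^573 ≡ 408 · 408 · 149 · 408 · 149 · 6 ≡ 154 (mod 1147).
Squaring chain: 154; never reaches −1, so base 6 is a Miller–Rabin witness that 1147 is composite.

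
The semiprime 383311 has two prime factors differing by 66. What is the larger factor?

Since p = q + 66, we have 383311 = q(q + 66), so q² + 66q − 383311 = 0.
Discriminant: 66² + 4·383311 = 4356 + 1533244 = 1537600; √1537600 = 1240.
q = (−66 + 1240)/2 = 587, and p = q + 66 = 653.
Check: 587 · 653 = 383311.

653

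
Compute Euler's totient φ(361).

342

Factor: 361 = 19^2.
φ(361) = 19^1·(19−1) = 342.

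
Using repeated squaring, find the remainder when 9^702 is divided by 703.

1

9^1 ≡ 9 (mod 703)
9^2 ≡ 9^2 = 81 ≡ 81 (mod 703)
9^4 ≡ 81^2 = 6561 ≡ 234 (mod 703)
9^8 ≡ 234^2 = 54756 ≡ 625 (mod 703)
9^16 ≡ 625^2 = 390625 ≡ 460 (mod 703)
9^32 ≡ 460^2 = 211600 ≡ 700 (mod 703)
9^64 ≡ 700^2 = 490000 ≡ 9 (mod 703)
9^128 ≡ 9^2 = 81 ≡ 81 (mod 703)
9^256 ≡ 81^2 = 6561 ≡ 234 (mod 703)
9^512 ≡ 234^2 = 54756 ≡ 625 (mod 703)
702 = 512 + 128 + 32 + 16 + 8 + 4 + 2 in binary powers of 2.
So 9^702 ≡ 625 · 81 · 700 · 460 · 625 · 234 · 81 ≡ 1 (mod 703).
Since the result is 1, base 9 gives no evidence that 703 is composite.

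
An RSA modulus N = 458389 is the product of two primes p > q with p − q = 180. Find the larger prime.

773

Since p = q + 180, we have 458389 = q(q + 180), so q² + 180q − 458389 = 0.
Discriminant: 180² + 4·458389 = 32400 + 1833556 = 1865956; √1865956 = 1366.
q = (−180 + 1366)/2 = 593, and p = q + 180 = 773.
Check: 593 · 773 = 458389.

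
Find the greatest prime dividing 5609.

79

5609 = 71 · 79
79 is prime.
So 5609 = 71 · 79; the largest prime factor is 79.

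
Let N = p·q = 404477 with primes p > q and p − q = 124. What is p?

Since p = q + 124, we have 404477 = q(q + 124), so q² + 124q − 404477 = 0.
Discriminant: 124² + 4·404477 = 15376 + 1617908 = 1633284; √1633284 = 1278.
q = (−124 + 1278)/2 = 577, and p = q + 124 = 701.
Check: 577 · 701 = 404477.

701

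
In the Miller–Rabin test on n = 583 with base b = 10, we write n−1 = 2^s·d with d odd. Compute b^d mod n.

307

583 − 1 = 582 = 2^1 · 291, so d = 291.
10^1 ≡ 10 (mod 583)
10^2 ≡ 10^2 = 100 ≡ 100 (mod 583)
10^4 ≡ 100^2 = 10000 ≡ 89 (mod 583)
10^8 ≡ 89^2 = 7921 ≡ 342 (mod 583)
10^16 ≡ 342^2 = 116964 ≡ 364 (mod 583)
10^32 ≡ 364^2 = 132496 ≡ 155 (mod 583)
10^64 ≡ 155^2 = 24025 ≡ 122 (mod 583)
10^128 ≡ 122^2 = 14884 ≡ 309 (mod 583)
10^256 ≡ 309^2 = 95481 ≡ 452 (mod 583)
291 = 256 + 32 + 2 + 1 in binary powers of 2.
So 10^291 ≡ 452 · 155 · 100 · 10 ≡ 307 (mod 583).
Squaring chain: 307; never reaches −1, so base 10 is a Miller–Rabin witness that 583 is composite.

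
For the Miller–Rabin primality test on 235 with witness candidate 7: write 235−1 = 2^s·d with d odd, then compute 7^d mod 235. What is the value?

2

235 − 1 = 234 = 2^1 · 117, so d = 117.
7^1 ≡ 7 (mod 235)
7^2 ≡ 7^2 = 49 ≡ 49 (mod 235)
7^4 ≡ 49^2 = 2401 ≡ 51 (mod 235)
7^8 ≡ 51^2 = 2601 ≡ 16 (mod 235)
7^16 ≡ 16^2 = 256 ≡ 21 (mod 235)
7^32 ≡ 21^2 = 441 ≡ 206 (mod 235)
7^64 ≡ 206^2 = 42436 ≡ 136 (mod 235)
117 = 64 + 32 + 16 + 4 + 1 in binary powers of 2.
So 7^117 ≡ 136 · 206 · 21 · 51 · 7 ≡ 2 (mod 235).
Squaring chain: 2; never reaches −1, so base 7 is a Miller–Rabin witness that 235 is composite.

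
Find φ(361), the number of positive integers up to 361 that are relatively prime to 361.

342

Factor: 361 = 19^2.
φ(361) = 19^1·(19−1) = 342.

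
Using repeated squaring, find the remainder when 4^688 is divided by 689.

4^1 ≡ 4 (mod 689)
4^2 ≡ 4^2 = 16 ≡ 16 (mod 689)
4^4 ≡ 16^2 = 256 ≡ 256 (mod 689)
4^8 ≡ 256^2 = 65536 ≡ 81 (mod 689)
4^16 ≡ 81^2 = 6561 ≡ 360 (mod 689)
4^32 ≡ 360^2 = 129600 ≡ 68 (mod 689)
4^64 ≡ 68^2 = 4624 ≡ 490 (mod 689)
4^128 ≡ 490^2 = 240100 ≡ 328 (mod 689)
4^256 ≡ 328^2 = 107584 ≡ 100 (mod 689)
4^512 ≡ 100^2 = 10000 ≡ 354 (mod 689)
688 = 512 + 128 + 32 + 16 in binary powers of 2.
So 4^688 ≡ 354 · 328 · 68 · 360 ≡ 490 (mod 689).
Since 490 ≠ 1, base 4 is a Fermat witness: 689 is composite.

490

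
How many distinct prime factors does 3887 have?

2

3887 = 13^2 · 23
3887 = 13^2 · 23, which has 2 distinct prime factors.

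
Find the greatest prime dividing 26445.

26445 = 3 · 8815
8815 = 5 · 1763
1763 = 41 · 43
43 is prime.
So 26445 = 3 · 5 · 41 · 43; the largest prime factor is 43.

43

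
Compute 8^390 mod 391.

361

8^1 ≡ 8 (mod 391)
8^2 ≡ 8^2 = 64 ≡ 64 (mod 391)
8^4 ≡ 64^2 = 4096 ≡ 186 (mod 391)
8^8 ≡ 186^2 = 34596 ≡ 188 (mod 391)
8^16 ≡ 188^2 = 35344 ≡ 154 (mod 391)
8^32 ≡ 154^2 = 23716 ≡ 256 (mod 391)
8^64 ≡ 256^2 = 65536 ≡ 239 (mod 391)
8^128 ≡ 239^2 = 57121 ≡ 35 (mod 391)
8^256 ≡ 35^2 = 1225 ≡ 52 (mod 391)
390 = 256 + 128 + 4 + 2 in binary powers of 2.
So 8^390 ≡ 52 · 35 · 186 · 64 ≡ 361 (mod 391).
Since 361 ≠ 1, base 8 is a Fermat witness: 391 is composite.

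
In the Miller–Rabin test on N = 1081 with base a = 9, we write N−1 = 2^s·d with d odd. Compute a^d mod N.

660

1081 − 1 = 1080 = 2^3 · 135, so d = 135.
9^1 ≡ 9 (mod 1081)
9^2 ≡ 9^2 = 81 ≡ 81 (mod 1081)
9^4 ≡ 81^2 = 6561 ≡ 75 (mod 1081)
9^8 ≡ 75^2 = 5625 ≡ 220 (mod 1081)
9^16 ≡ 220^2 = 48400 ≡ 836 (mod 1081)
9^32 ≡ 836^2 = 698896 ≡ 570 (mod 1081)
9^64 ≡ 570^2 = 324900 ≡ 600 (mod 1081)
9^128 ≡ 600^2 = 360000 ≡ 27 (mod 1081)
135 = 128 + 4 + 2 + 1 in binary powers of 2.
So 9^135 ≡ 27 · 75 · 81 · 9 ≡ 660 (mod 1081).
Squaring chain: 660 → 1038 → 768; never reaches −1, so base 9 is a Miller–Rabin witness that 1081 is composite.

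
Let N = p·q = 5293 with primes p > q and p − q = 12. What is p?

Since p = q + 12, we have 5293 = q(q + 12), so q² + 12q − 5293 = 0.
Discriminant: 12² + 4·5293 = 144 + 21172 = 21316; √21316 = 146.
q = (−12 + 146)/2 = 67, and p = q + 12 = 79.
Check: 67 · 79 = 5293.

79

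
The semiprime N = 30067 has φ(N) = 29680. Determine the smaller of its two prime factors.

φ(n) = (p−1)(q−1) = n − (p+q) + 1, so p + q = 30067 − 29680 + 1 = 388.
p and q are the roots of t² − 388t + 30067 = 0.
Discriminant: 388² − 4·30067 = 150544 − 120268 = 30276; √30276 = 174.
q = (388 − 174)/2 = 107, p = (388 + 174)/2 = 281.
Check: 107 · 281 = 30067.

107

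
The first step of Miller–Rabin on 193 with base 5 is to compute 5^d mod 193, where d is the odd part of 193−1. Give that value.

193 − 1 = 192 = 2^6 · 3, so d = 3.
5^1 ≡ 5 (mod 193)
5^2 ≡ 5^2 = 25 ≡ 25 (mod 193)
3 = 2 + 1 in binary powers of 2.
So 5^3 ≡ 25 · 5 ≡ 125 (mod 193).
Squaring chain: 125 → 185 → 64 → 43 → 112 → 192; reaches −1, so base 5 does not prove 193 composite.

125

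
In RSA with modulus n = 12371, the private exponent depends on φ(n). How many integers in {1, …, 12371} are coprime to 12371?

Factor: 12371 = 89 · 139.
φ(12371) = (89−1) · (139−1) = 88 · 138 = 12144.

12144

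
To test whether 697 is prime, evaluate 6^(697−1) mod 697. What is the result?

6^1 ≡ 6 (mod 697)
6^2 ≡ 6^2 = 36 ≡ 36 (mod 697)
6^4 ≡ 36^2 = 1296 ≡ 599 (mod 697)
6^8 ≡ 599^2 = 358801 ≡ 543 (mod 697)
6^16 ≡ 543^2 = 294849 ≡ 18 (mod 697)
6^32 ≡ 18^2 = 324 ≡ 324 (mod 697)
6^64 ≡ 324^2 = 104976 ≡ 426 (mod 697)
6^128 ≡ 426^2 = 181476 ≡ 256 (mod 697)
6^256 ≡ 256^2 = 65536 ≡ 18 (mod 697)
6^512 ≡ 18^2 = 324 ≡ 324 (mod 697)
696 = 512 + 128 + 32 + 16 + 8 in binary powers of 2.
So 6^696 ≡ 324 · 256 · 324 · 18 · 543 ≡ 305 (mod 697).
Since 305 ≠ 1, base 6 is a Fermat witness: 697 is composite.

305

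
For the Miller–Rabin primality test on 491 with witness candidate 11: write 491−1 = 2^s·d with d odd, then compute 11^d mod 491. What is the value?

491 − 1 = 490 = 2^1 · 245, so d = 245.
11^1 ≡ 11 (mod 491)
11^2 ≡ 11^2 = 121 ≡ 121 (mod 491)
11^4 ≡ 121^2 = 14641 ≡ 402 (mod 491)
11^8 ≡ 402^2 = 161604 ≡ 65 (mod 491)
11^16 ≡ 65^2 = 4225 ≡ 297 (mod 491)
11^32 ≡ 297^2 = 88209 ≡ 320 (mod 491)
11^64 ≡ 320^2 = 102400 ≡ 272 (mod 491)
11^128 ≡ 272^2 = 73984 ≡ 334 (mod 491)
245 = 128 + 64 + 32 + 16 + 4 + 1 in binary powers of 2.
So 11^245 ≡ 334 · 272 · 320 · 297 · 402 · 11 ≡ 1 (mod 491).
Since 11^d ≡ 1 (mod 491), base 11 does not prove 491 composite.

1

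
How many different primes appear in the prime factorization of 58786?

5

58786 = 2 · 29393
29393 = 7 · 4199
4199 = 13 · 323
323 = 17 · 19
58786 = 2 · 7 · 13 · 17 · 19, which has 5 distinct prime factors.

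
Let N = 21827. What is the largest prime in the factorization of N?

21827 = 13 · 1679
1679 = 23 · 73
73 is prime.
So 21827 = 13 · 23 · 73; the largest prime factor is 73.

73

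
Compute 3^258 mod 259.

211

3^1 ≡ 3 (mod 259)
3^2 ≡ 3^2 = 9 ≡ 9 (mod 259)
3^4 ≡ 9^2 = 81 ≡ 81 (mod 259)
3^8 ≡ 81^2 = 6561 ≡ 86 (mod 259)
3^16 ≡ 86^2 = 7396 ≡ 144 (mod 259)
3^32 ≡ 144^2 = 20736 ≡ 16 (mod 259)
3^64 ≡ 16^2 = 256 ≡ 256 (mod 259)
3^128 ≡ 256^2 = 65536 ≡ 9 (mod 259)
3^256 ≡ 9^2 = 81 ≡ 81 (mod 259)
258 = 256 + 2 in binary powers of 2.
So 3^258 ≡ 81 · 9 ≡ 211 (mod 259).
Since 211 ≠ 1, base 3 is a Fermat witness: 259 is composite.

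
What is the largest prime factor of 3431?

73

3431 = 47 · 73
73 is prime.
So 3431 = 47 · 73; the largest prime factor is 73.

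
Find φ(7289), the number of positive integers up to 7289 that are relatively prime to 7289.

Factor: 7289 = 37 · 197.
φ(7289) = (37−1) · (197−1) = 36 · 196 = 7056.

7056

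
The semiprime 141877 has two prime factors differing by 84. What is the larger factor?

Since p = q + 84, we have 141877 = q(q + 84), so q² + 84q − 141877 = 0.
Discriminant: 84² + 4·141877 = 7056 + 567508 = 574564; √574564 = 758.
q = (−84 + 758)/2 = 337, and p = q + 84 = 421.
Check: 337 · 421 = 141877.

421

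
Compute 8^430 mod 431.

1

8^1 ≡ 8 (mod 431)
8^2 ≡ 8^2 = 64 ≡ 64 (mod 431)
8^4 ≡ 64^2 = 4096 ≡ 217 (mod 431)
8^8 ≡ 217^2 = 47089 ≡ 110 (mod 431)
8^16 ≡ 110^2 = 12100 ≡ 32 (mod 431)
8^32 ≡ 32^2 = 1024 ≡ 162 (mod 431)
8^64 ≡ 162^2 = 26244 ≡ 384 (mod 431)
8^128 ≡ 384^2 = 147456 ≡ 54 (mod 431)
8^256 ≡ 54^2 = 2916 ≡ 330 (mod 431)
430 = 256 + 128 + 32 + 8 + 4 + 2 in binary powers of 2.
So 8^430 ≡ 330 · 54 · 162 · 110 · 217 · 64 ≡ 1 (mod 431).
Since the result is 1, base 8 gives no evidence that 431 is composite.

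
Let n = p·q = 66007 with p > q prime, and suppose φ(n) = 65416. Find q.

φ(n) = (p−1)(q−1) = n − (p+q) + 1, so p + q = 66007 − 65416 + 1 = 592.
p and q are the roots of t² − 592t + 66007 = 0.
Discriminant: 592² − 4·66007 = 350464 − 264028 = 86436; √86436 = 294.
q = (592 − 294)/2 = 149, p = (592 + 294)/2 = 443.
Check: 149 · 443 = 66007.

149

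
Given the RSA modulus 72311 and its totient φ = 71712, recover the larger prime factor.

433

φ(n) = (p−1)(q−1) = n − (p+q) + 1, so p + q = 72311 − 71712 + 1 = 600.
p and q are the roots of t² − 600t + 72311 = 0.
Discriminant: 600² − 4·72311 = 360000 − 289244 = 70756; √70756 = 266.
q = (600 − 266)/2 = 167, p = (600 + 266)/2 = 433.
Check: 167 · 433 = 72311.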